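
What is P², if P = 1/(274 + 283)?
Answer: 1/310249 ≈ 3.2232e-6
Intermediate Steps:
P = 1/557 ≈ 0.0017953
P² = (1/557)² = 1/310249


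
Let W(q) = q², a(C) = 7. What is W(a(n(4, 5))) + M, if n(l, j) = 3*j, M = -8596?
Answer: -8547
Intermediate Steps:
W(a(n(4, 5))) + M = 7² - 8596 = 49 - 8596 = -8547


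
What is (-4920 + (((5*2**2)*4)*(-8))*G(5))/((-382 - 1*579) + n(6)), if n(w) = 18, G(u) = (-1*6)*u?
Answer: -14280/943 ≈ -15.143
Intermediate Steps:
G(u) = -6*u
(-4920 + (((5*2**2)*4)*(-8))*G(5))/((-382 - 1*579) + n(6)) = (-4920 + (((5*2**2)*4)*(-8))*(-6*5))/((-382 - 1*579) + 18) = (-4920 + (((5*4)*4)*(-8))*(-30))/((-382 - 579) + 18) = (-4920 + ((20*4)*(-8))*(-30))/(-961 + 18) = (-4920 + (80*(-8))*(-30))/(-943) = (-4920 - 640*(-30))*(-1/943) = (-4920 + 19200)*(-1/943) = 14280*(-1/943) = -14280/943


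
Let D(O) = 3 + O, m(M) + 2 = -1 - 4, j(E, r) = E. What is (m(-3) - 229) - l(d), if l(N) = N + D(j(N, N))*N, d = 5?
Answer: -281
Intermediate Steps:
m(M) = -7 (m(M) = -2 + (-1 - 4) = -2 - 5 = -7)
l(N) = N + N*(3 + N) (l(N) = N + (3 + N)*N = N + N*(3 + N))
(m(-3) - 229) - l(d) = (-7 - 229) - 5*(4 + 5) = -236 - 5*9 = -236 - 1*45 = -236 - 45 = -281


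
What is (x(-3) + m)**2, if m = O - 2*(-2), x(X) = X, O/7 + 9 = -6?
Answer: 10816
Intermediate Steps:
O = -105 (O = -63 + 7*(-6) = -63 - 42 = -105)
m = -101 (m = -105 - 2*(-2) = -105 + 4 = -101)
(x(-3) + m)**2 = (-3 - 101)**2 = (-104)**2 = 10816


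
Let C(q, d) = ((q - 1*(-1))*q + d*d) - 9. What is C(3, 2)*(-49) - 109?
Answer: -452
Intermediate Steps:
C(q, d) = -9 + d² + q*(1 + q) (C(q, d) = ((q + 1)*q + d²) - 9 = ((1 + q)*q + d²) - 9 = (q*(1 + q) + d²) - 9 = (d² + q*(1 + q)) - 9 = -9 + d² + q*(1 + q))
C(3, 2)*(-49) - 109 = (-9 + 3 + 2² + 3²)*(-49) - 109 = (-9 + 3 + 4 + 9)*(-49) - 109 = 7*(-49) - 109 = -343 - 109 = -452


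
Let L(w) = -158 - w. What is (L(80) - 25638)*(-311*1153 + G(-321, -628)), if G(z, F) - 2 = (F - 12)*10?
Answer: 9444248356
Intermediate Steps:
G(z, F) = -118 + 10*F (G(z, F) = 2 + (F - 12)*10 = 2 + (-12 + F)*10 = 2 + (-120 + 10*F) = -118 + 10*F)
(L(80) - 25638)*(-311*1153 + G(-321, -628)) = ((-158 - 1*80) - 25638)*(-311*1153 + (-118 + 10*(-628))) = ((-158 - 80) - 25638)*(-358583 + (-118 - 6280)) = (-238 - 25638)*(-358583 - 6398) = -25876*(-364981) = 9444248356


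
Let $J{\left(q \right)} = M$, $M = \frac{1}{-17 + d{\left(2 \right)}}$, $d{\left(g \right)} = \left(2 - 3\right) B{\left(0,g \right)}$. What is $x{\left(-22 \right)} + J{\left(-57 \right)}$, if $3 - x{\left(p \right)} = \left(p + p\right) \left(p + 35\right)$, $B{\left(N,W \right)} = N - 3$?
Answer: $\frac{8049}{14} \approx 574.93$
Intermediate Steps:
$B{\left(N,W \right)} = -3 + N$
$d{\left(g \right)} = 3$ ($d{\left(g \right)} = \left(2 - 3\right) \left(-3 + 0\right) = \left(-1\right) \left(-3\right) = 3$)
$x{\left(p \right)} = 3 - 2 p \left(35 + p\right)$ ($x{\left(p \right)} = 3 - \left(p + p\right) \left(p + 35\right) = 3 - 2 p \left(35 + p\right)$)
$M = - \frac{1}{14}$ ($M = \frac{1}{-17 + 3} = \frac{1}{-14} = - \frac{1}{14} \approx -0.071429$)
$J{\left(q \right)} = - \frac{1}{14}$
$x{\left(-22 \right)} + J{\left(-57 \right)} = \left(3 - -1540 - 2 \left(-22\right)^{2}\right) - \frac{1}{14} = \left(3 + 1540 - 968\right) - \frac{1}{14} = 575 - \frac{1}{14} = \frac{8049}{14}$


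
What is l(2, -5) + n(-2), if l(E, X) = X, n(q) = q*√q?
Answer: -5 - 2*I*√2 ≈ -5.0 - 2.8284*I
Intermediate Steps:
n(q) = q^(3/2)
l(2, -5) + n(-2) = -5 + (-2)^(3/2) = -5 - 2*I*√2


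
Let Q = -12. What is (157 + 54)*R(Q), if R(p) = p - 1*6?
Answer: -3798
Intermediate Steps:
R(p) = -6 + p (R(p) = p - 6 = -6 + p)
(157 + 54)*R(Q) = (157 + 54)*(-6 - 12) = 211*(-18) = -3798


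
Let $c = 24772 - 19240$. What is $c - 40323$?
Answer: $-34791$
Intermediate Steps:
$c = 5532$
$c - 40323 = 5532 - 40323 = -34791$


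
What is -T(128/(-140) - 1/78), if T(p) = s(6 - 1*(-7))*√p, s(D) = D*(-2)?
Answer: I*√6909630/105 ≈ 25.034*I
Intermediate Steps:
s(D) = -2*D
T(p) = -26*√p (T(p) = (-2*(6 - 1*(-7)))*√p = (-2*(6 + 7))*√p = (-2*13)*√p = -26*√p)
-T(128/(-140) - 1/78) = -(-26)*√(128/(-140) - 1/78) = -(-26)*√(128*(-1/140) - 1*1/78) = -(-26)*√(-32/35 - 1/78) = -(-26)*√(-2531/2730) = -(-26)*I*√6909630/2730 = -(-1)*I*√6909630/105 = I*√6909630/105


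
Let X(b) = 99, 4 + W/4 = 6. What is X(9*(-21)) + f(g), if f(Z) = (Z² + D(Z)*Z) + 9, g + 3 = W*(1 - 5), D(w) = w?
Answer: 2558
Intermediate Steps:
W = 8 (W = -16 + 4*6 = -16 + 24 = 8)
g = -35 (g = -3 + 8*(1 - 5) = -3 + 8*(-4) = -3 - 32 = -35)
f(Z) = 9 + 2*Z² (f(Z) = (Z² + Z*Z) + 9 = (Z² + Z²) + 9 = 2*Z² + 9 = 9 + 2*Z²)
X(9*(-21)) + f(g) = 99 + (9 + 2*(-35)²) = 99 + (9 + 2*1225) = 99 + (9 + 2450) = 99 + 2459 = 2558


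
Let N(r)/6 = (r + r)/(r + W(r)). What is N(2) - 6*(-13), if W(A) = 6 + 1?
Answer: 242/3 ≈ 80.667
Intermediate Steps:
W(A) = 7
N(r) = 12*r/(7 + r) (N(r) = 6*((r + r)/(r + 7)) = 6*((2*r)/(7 + r)) = 6*(2*r/(7 + r)) = 12*r/(7 + r))
N(2) - 6*(-13) = 12*2/(7 + 2) - 6*(-13) = 12*2/9 + 78 = 12*2*(⅑) + 78 = 8/3 + 78 = 242/3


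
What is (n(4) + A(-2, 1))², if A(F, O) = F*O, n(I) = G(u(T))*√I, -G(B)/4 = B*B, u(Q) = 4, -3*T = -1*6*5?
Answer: 16900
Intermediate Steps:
T = 10 (T = -(-1*6)*5/3 = -(-2)*5 = -⅓*(-30) = 10)
G(B) = -4*B² (G(B) = -4*B*B = -4*B²)
n(I) = -64*√I (n(I) = (-4*4²)*√I = (-4*16)*√I = -64*√I)
(n(4) + A(-2, 1))² = (-64*√4 - 2*1)² = (-64*2 - 2)² = (-128 - 2)² = (-130)² = 16900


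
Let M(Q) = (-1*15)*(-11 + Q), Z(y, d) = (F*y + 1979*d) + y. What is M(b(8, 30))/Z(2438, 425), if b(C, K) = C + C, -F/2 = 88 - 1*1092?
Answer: -75/5739017 ≈ -1.3068e-5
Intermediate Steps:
F = 2008 (F = -2*(88 - 1*1092) = -2*(88 - 1092) = -2*(-1004) = 2008)
b(C, K) = 2*C
Z(y, d) = 1979*d + 2009*y (Z(y, d) = (2008*y + 1979*d) + y = (1979*d + 2008*y) + y = 1979*d + 2009*y)
M(Q) = 165 - 15*Q (M(Q) = -15*(-11 + Q) = 165 - 15*Q)
M(b(8, 30))/Z(2438, 425) = (165 - 30*8)/(1979*425 + 2009*2438) = (165 - 15*16)/(841075 + 4897942) = (165 - 240)/5739017 = -75*1/5739017 = -75/5739017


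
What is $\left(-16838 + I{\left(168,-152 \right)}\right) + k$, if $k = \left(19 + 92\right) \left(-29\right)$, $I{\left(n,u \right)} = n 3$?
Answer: $-19553$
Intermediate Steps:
$I{\left(n,u \right)} = 3 n$
$k = -3219$ ($k = 111 \left(-29\right) = -3219$)
$\left(-16838 + I{\left(168,-152 \right)}\right) + k = \left(-16838 + 3 \cdot 168\right) - 3219 = \left(-16838 + 504\right) - 3219 = -16334 - 3219 = -19553$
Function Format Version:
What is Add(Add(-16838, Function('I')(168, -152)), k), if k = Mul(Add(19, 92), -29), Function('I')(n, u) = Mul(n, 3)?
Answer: -19553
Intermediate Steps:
Function('I')(n, u) = Mul(3, n)
k = -3219 (k = Mul(111, -29) = -3219)
Add(Add(-16838, Function('I')(168, -152)), k) = Add(Add(-16838, Mul(3, 168)), -3219) = Add(Add(-16838, 504), -3219) = Add(-16334, -3219) = -19553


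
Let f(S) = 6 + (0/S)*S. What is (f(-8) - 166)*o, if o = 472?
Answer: -75520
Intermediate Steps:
f(S) = 6 (f(S) = 6 + 0*S = 6 + 0 = 6)
(f(-8) - 166)*o = (6 - 166)*472 = -160*472 = -75520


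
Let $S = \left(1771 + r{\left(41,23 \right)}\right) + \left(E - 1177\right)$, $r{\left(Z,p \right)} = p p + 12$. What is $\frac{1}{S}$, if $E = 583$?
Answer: $\frac{1}{1718} \approx 0.00058207$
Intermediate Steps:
$r{\left(Z,p \right)} = 12 + p^{2}$ ($r{\left(Z,p \right)} = p^{2} + 12 = 12 + p^{2}$)
$S = 1718$ ($S = \left(1771 + \left(12 + 23^{2}\right)\right) + \left(583 - 1177\right) = \left(1771 + \left(12 + 529\right)\right) + \left(583 - 1177\right) = \left(1771 + 541\right) - 594 = 2312 - 594 = 1718$)
$\frac{1}{S} = \frac{1}{1718}$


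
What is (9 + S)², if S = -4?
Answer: 25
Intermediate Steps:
(9 + S)² = (9 - 4)² = 5² = 25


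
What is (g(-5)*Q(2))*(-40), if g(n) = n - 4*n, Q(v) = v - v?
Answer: 0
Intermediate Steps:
Q(v) = 0
g(n) = -3*n
(g(-5)*Q(2))*(-40) = (-3*(-5)*0)*(-40) = (15*0)*(-40) = 0*(-40) = 0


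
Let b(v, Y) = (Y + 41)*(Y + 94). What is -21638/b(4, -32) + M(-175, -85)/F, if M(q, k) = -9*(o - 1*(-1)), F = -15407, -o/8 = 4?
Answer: -173534/4473 ≈ -38.796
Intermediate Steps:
o = -32 (o = -8*4 = -32)
b(v, Y) = (41 + Y)*(94 + Y)
M(q, k) = 279 (M(q, k) = -9*(-32 - 1*(-1)) = -9*(-32 + 1) = -9*(-31) = 279)
-21638/b(4, -32) + M(-175, -85)/F = -21638/(3854 + (-32)² + 135*(-32)) + 279/(-15407) = -21638/(3854 + 1024 - 4320) + 279*(-1/15407) = -21638/558 - 9/497 = -21638*1/558 - 9/497 = -349/9 - 9/497 = -173534/4473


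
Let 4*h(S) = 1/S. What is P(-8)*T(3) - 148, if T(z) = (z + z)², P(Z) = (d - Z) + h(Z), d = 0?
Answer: 1111/8 ≈ 138.88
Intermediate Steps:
h(S) = 1/(4*S)
P(Z) = -Z + 1/(4*Z) (P(Z) = (0 - Z) + 1/(4*Z) = -Z + 1/(4*Z))
T(z) = 4*z² (T(z) = (2*z)² = 4*z²)
P(-8)*T(3) - 148 = (-1*(-8) + (¼)/(-8))*(4*3²) - 148 = (8 + (¼)*(-⅛))*(4*9) - 148 = (8 - 1/32)*36 - 148 = (255/32)*36 - 148 = 2295/8 - 148 = 1111/8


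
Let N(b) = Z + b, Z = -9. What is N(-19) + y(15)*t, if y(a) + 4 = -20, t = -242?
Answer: 5780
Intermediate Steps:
y(a) = -24 (y(a) = -4 - 20 = -24)
N(b) = -9 + b
N(-19) + y(15)*t = (-9 - 19) - 24*(-242) = -28 + 5808 = 5780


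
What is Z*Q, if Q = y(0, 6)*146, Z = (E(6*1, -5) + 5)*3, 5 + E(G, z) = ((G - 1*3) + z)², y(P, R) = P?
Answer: 0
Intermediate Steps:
E(G, z) = -5 + (-3 + G + z)² (E(G, z) = -5 + ((G - 1*3) + z)² = -5 + ((G - 3) + z)² = -5 + ((-3 + G) + z)² = -5 + (-3 + G + z)²)
Z = 12 (Z = ((-5 + (-3 + 6*1 - 5)²) + 5)*3 = ((-5 + (-3 + 6 - 5)²) + 5)*3 = ((-5 + (-2)²) + 5)*3 = ((-5 + 4) + 5)*3 = (-1 + 5)*3 = 4*3 = 12)
Q = 0 (Q = 0*146 = 0)
Z*Q = 12*0 = 0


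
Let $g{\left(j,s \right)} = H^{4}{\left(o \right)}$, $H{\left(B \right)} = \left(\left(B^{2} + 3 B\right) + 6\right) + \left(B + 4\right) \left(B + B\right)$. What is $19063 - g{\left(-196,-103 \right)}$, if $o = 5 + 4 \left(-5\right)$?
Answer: $-70892238473$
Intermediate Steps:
$o = -15$ ($o = 5 - 20 = -15$)
$H{\left(B \right)} = 6 + B^{2} + 3 B + 2 B \left(4 + B\right)$ ($H{\left(B \right)} = \left(6 + B^{2} + 3 B\right) + \left(4 + B\right) 2 B = \left(6 + B^{2} + 3 B\right) + 2 B \left(4 + B\right) = 6 + B^{2} + 3 B + 2 B \left(4 + B\right)$)
$g{\left(j,s \right)} = 70892257536$ ($g{\left(j,s \right)} = \left(6 + 3 \left(-15\right)^{2} + 11 \left(-15\right)\right)^{4} = \left(6 + 3 \cdot 225 - 165\right)^{4} = \left(6 + 675 - 165\right)^{4} = 516^{4} = 70892257536$)
$19063 - g{\left(-196,-103 \right)} = 19063 - 70892257536 = -70892238473$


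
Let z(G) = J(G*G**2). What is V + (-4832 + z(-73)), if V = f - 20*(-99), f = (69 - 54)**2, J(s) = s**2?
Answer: 151334223662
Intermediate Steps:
z(G) = G**6 (z(G) = (G*G**2)**2 = (G**3)**2 = G**6)
f = 225 (f = 15**2 = 225)
V = 2205 (V = 225 - 20*(-99) = 225 - 1*(-1980) = 225 + 1980 = 2205)
V + (-4832 + z(-73)) = 2205 + (-4832 + (-73)**6) = 2205 + (-4832 + 151334226289) = 2205 + 151334221457 = 151334223662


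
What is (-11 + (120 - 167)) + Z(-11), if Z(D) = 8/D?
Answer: -646/11 ≈ -58.727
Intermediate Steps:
(-11 + (120 - 167)) + Z(-11) = (-11 + (120 - 167)) + 8/(-11) = (-11 - 47) + 8*(-1/11) = -58 - 8/11 = -646/11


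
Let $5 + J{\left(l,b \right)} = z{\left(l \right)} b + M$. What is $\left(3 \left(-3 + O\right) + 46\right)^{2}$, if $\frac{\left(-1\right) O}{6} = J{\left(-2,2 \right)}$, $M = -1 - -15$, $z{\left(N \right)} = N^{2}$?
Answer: $72361$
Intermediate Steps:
$M = 14$ ($M = -1 + 15 = 14$)
$J{\left(l,b \right)} = 9 + b l^{2}$ ($J{\left(l,b \right)} = -5 + \left(l^{2} b + 14\right) = -5 + \left(b l^{2} + 14\right) = -5 + \left(14 + b l^{2}\right) = 9 + b l^{2}$)
$O = -102$ ($O = - 6 \left(9 + 2 \left(-2\right)^{2}\right) = - 6 \left(9 + 2 \cdot 4\right) = - 6 \left(9 + 8\right) = \left(-6\right) 17 = -102$)
$\left(3 \left(-3 + O\right) + 46\right)^{2} = \left(3 \left(-3 - 102\right) + 46\right)^{2} = \left(3 \left(-105\right) + 46\right)^{2} = \left(-315 + 46\right)^{2} = \left(-269\right)^{2} = 72361$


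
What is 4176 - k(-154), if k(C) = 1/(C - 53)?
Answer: 864433/207 ≈ 4176.0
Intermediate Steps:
k(C) = 1/(-53 + C)
4176 - k(-154) = 4176 - 1/(-53 - 154) = 4176 - 1/(-207) = 4176 - 1*(-1/207) = 4176 + 1/207 = 864433/207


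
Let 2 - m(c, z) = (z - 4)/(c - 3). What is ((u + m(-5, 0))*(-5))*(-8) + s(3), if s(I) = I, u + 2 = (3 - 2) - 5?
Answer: -177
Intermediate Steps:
u = -6 (u = -2 + ((3 - 2) - 5) = -2 + (1 - 5) = -2 - 4 = -6)
m(c, z) = 2 - (-4 + z)/(-3 + c) (m(c, z) = 2 - (z - 4)/(c - 3) = 2 - (-4 + z)/(-3 + c))
((u + m(-5, 0))*(-5))*(-8) + s(3) = ((-6 + (-2 - 1*0 + 2*(-5))/(-3 - 5))*(-5))*(-8) + 3 = ((-6 + (-2 + 0 - 10)/(-8))*(-5))*(-8) + 3 = ((-6 - ⅛*(-12))*(-5))*(-8) + 3 = ((-6 + 3/2)*(-5))*(-8) + 3 = -9/2*(-5)*(-8) + 3 = (45/2)*(-8) + 3 = -180 + 3 = -177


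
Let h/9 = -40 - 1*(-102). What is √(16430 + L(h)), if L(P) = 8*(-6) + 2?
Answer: 128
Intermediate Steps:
h = 558 (h = 9*(-40 - 1*(-102)) = 9*(-40 + 102) = 9*62 = 558)
L(P) = -46 (L(P) = -48 + 2 = -46)
√(16430 + L(h)) = √(16430 - 46) = √16384 = 128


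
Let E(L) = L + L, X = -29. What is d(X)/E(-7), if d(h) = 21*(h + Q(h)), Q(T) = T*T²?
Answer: 36627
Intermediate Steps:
Q(T) = T³
E(L) = 2*L
d(h) = 21*h + 21*h³ (d(h) = 21*(h + h³) = 21*h + 21*h³)
d(X)/E(-7) = (21*(-29)*(1 + (-29)²))/((2*(-7))) = (21*(-29)*(1 + 841))/(-14) = (21*(-29)*842)*(-1/14) = -512778*(-1/14) = 36627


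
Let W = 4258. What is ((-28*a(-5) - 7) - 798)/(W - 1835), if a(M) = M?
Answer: -665/2423 ≈ -0.27445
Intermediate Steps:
((-28*a(-5) - 7) - 798)/(W - 1835) = ((-28*(-5) - 7) - 798)/(4258 - 1835) = ((140 - 7) - 798)/2423 = (133 - 798)*(1/2423) = -665*1/2423 = -665/2423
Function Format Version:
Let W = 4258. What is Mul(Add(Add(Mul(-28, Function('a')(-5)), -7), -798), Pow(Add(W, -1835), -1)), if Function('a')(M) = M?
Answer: Rational(-665, 2423) ≈ -0.27445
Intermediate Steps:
Mul(Add(Add(Mul(-28, Function('a')(-5)), -7), -798), Pow(Add(W, -1835), -1)) = Mul(Add(Add(Mul(-28, -5), -7), -798), Pow(Add(4258, -1835), -1)) = Mul(Add(Add(140, -7), -798), Pow(2423, -1)) = Mul(Add(133, -798), Rational(1, 2423)) = Mul(-665, Rational(1, 2423)) = Rational(-665, 2423)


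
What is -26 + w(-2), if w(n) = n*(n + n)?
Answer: -18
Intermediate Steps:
w(n) = 2*n**2 (w(n) = n*(2*n) = 2*n**2)
-26 + w(-2) = -26 + 2*(-2)**2 = -26 + 2*4 = -26 + 8 = -18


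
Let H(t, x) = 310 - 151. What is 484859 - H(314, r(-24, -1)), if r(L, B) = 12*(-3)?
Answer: 484700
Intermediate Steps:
r(L, B) = -36
H(t, x) = 159
484859 - H(314, r(-24, -1)) = 484859 - 1*159 = 484859 - 159 = 484700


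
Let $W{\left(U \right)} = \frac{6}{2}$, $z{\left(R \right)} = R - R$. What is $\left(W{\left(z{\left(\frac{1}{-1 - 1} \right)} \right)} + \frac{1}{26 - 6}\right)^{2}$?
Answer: $\frac{3721}{400} \approx 9.3025$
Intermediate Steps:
$z{\left(R \right)} = 0$
$W{\left(U \right)} = 3$ ($W{\left(U \right)} = 6 \cdot \frac{1}{2} = 3$)
$\left(W{\left(z{\left(\frac{1}{-1 - 1} \right)} \right)} + \frac{1}{26 - 6}\right)^{2} = \left(3 + \frac{1}{26 - 6}\right)^{2} = \left(3 + \frac{1}{20}\right)^{2} = \left(\frac{61}{20}\right)^{2} = \frac{3721}{400}$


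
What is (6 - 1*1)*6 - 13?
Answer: 17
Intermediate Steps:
(6 - 1*1)*6 - 13 = (6 - 1)*6 - 13 = 5*6 - 13 = 30 - 13 = 17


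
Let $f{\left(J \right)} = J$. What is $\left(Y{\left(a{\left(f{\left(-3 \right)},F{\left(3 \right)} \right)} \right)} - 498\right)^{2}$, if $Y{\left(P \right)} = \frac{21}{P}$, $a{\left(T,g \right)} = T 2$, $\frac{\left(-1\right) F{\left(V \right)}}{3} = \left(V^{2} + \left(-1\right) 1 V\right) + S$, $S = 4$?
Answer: $\frac{1006009}{4} \approx 2.515 \cdot 10^{5}$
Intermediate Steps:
$F{\left(V \right)} = -12 - 3 V^{2} + 3 V$ ($F{\left(V \right)} = - 3 \left(\left(V^{2} + \left(-1\right) 1 V\right) + 4\right) = - 3 \left(\left(V^{2} - V\right) + 4\right) = - 3 \left(4 + V^{2} - V\right) = -12 - 3 V^{2} + 3 V$)
$a{\left(T,g \right)} = 2 T$
$\left(Y{\left(a{\left(f{\left(-3 \right)},F{\left(3 \right)} \right)} \right)} - 498\right)^{2} = \left(\frac{21}{2 \left(-3\right)} - 498\right)^{2} = \left(\frac{21}{-6} - 498\right)^{2} = \left(21 \left(- \frac{1}{6}\right) - 498\right)^{2} = \left(- \frac{7}{2} - 498\right)^{2} = \left(- \frac{1003}{2}\right)^{2} = \frac{1006009}{4}$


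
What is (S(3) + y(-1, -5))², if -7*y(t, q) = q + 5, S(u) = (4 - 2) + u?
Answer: 25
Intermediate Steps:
S(u) = 2 + u
y(t, q) = -5/7 - q/7 (y(t, q) = -(q + 5)/7 = -(5 + q)/7 = -5/7 - q/7)
(S(3) + y(-1, -5))² = ((2 + 3) + (-5/7 - ⅐*(-5)))² = (5 + (-5/7 + 5/7))² = (5 + 0)² = 5² = 25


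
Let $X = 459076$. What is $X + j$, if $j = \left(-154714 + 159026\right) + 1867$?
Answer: $465255$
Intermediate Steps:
$j = 6179$ ($j = 4312 + 1867 = 6179$)
$X + j = 459076 + 6179 = 465255$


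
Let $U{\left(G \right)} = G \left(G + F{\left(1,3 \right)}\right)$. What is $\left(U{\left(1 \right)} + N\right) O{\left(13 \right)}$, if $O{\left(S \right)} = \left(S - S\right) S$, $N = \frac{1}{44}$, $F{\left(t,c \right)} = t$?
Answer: $0$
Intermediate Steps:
$U{\left(G \right)} = G \left(1 + G\right)$ ($U{\left(G \right)} = G \left(G + 1\right) = G \left(1 + G\right)$)
$N = \frac{1}{44} \approx 0.022727$
$O{\left(S \right)} = 0$ ($O{\left(S \right)} = 0 S = 0$)
$\left(U{\left(1 \right)} + N\right) O{\left(13 \right)} = \left(1 \left(1 + 1\right) + \frac{1}{44}\right) 0 = \left(1 \cdot 2 + \frac{1}{44}\right) 0 = \left(2 + \frac{1}{44}\right) 0 = \frac{89}{44} \cdot 0 = 0$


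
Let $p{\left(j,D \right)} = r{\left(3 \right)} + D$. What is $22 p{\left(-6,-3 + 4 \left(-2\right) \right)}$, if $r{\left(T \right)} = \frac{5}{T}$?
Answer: $- \frac{616}{3} \approx -205.33$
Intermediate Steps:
$p{\left(j,D \right)} = \frac{5}{3} + D$
$22 p{\left(-6,-3 + 4 \left(-2\right) \right)} = 22 \left(\frac{5}{3} + \left(-3 + 4 \left(-2\right)\right)\right) = 22 \left(\frac{5}{3} - 11\right) = 22 \left(- \frac{28}{3}\right) = - \frac{616}{3}$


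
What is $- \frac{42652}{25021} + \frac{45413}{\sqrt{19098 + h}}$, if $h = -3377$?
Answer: $- \frac{42652}{25021} + \frac{45413 \sqrt{15721}}{15721} \approx 360.49$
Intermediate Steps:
$- \frac{42652}{25021} + \frac{45413}{\sqrt{19098 + h}} = - \frac{42652}{25021} + \frac{45413}{\sqrt{19098 - 3377}} = \left(-42652\right) \frac{1}{25021} + \frac{45413}{\sqrt{15721}} = - \frac{42652}{25021} + 45413 \frac{\sqrt{15721}}{15721} = - \frac{42652}{25021} + \frac{45413 \sqrt{15721}}{15721}$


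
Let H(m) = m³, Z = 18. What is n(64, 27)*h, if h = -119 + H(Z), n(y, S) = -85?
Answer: -485605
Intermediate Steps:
h = 5713 (h = -119 + 18³ = -119 + 5832 = 5713)
n(64, 27)*h = -85*5713 = -485605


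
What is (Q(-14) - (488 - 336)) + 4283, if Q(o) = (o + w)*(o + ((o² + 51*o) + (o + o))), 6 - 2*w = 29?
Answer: 18411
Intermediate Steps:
w = -23/2 (w = 3 - ½*29 = 3 - 29/2 = -23/2 ≈ -11.500)
Q(o) = (-23/2 + o)*(o² + 54*o) (Q(o) = (o - 23/2)*(o + ((o² + 51*o) + (o + o))) = (-23/2 + o)*(o + ((o² + 51*o) + 2*o)) = (-23/2 + o)*(o + (o² + 53*o)) = (-23/2 + o)*(o² + 54*o))
(Q(-14) - (488 - 336)) + 4283 = ((½)*(-14)*(-1242 + 2*(-14)² + 85*(-14)) - (488 - 336)) + 4283 = ((½)*(-14)*(-1242 + 2*196 - 1190) - 1*152) + 4283 = ((½)*(-14)*(-1242 + 392 - 1190) - 152) + 4283 = ((½)*(-14)*(-2040) - 152) + 4283 = (14280 - 152) + 4283 = 14128 + 4283 = 18411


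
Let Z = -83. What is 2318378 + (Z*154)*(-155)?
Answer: 4299588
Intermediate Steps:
2318378 + (Z*154)*(-155) = 2318378 - 83*154*(-155) = 2318378 - 12782*(-155) = 2318378 + 1981210 = 4299588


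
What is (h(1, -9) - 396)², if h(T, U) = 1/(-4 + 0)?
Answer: 2512225/16 ≈ 1.5701e+5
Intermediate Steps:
h(T, U) = -¼ (h(T, U) = 1/(-4) = -¼)
(h(1, -9) - 396)² = (-¼ - 396)² = (-1585/4)² = 2512225/16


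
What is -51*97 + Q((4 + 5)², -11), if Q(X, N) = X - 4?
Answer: -4870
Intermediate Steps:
Q(X, N) = -4 + X
-51*97 + Q((4 + 5)², -11) = -51*97 + (-4 + (4 + 5)²) = -4947 + (-4 + 9²) = -4947 + (-4 + 81) = -4947 + 77 = -4870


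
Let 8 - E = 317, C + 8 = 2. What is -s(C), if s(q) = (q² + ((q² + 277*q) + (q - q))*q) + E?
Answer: -9483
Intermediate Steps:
C = -6 (C = -8 + 2 = -6)
E = -309 (E = 8 - 1*317 = 8 - 317 = -309)
s(q) = -309 + q² + q*(q² + 277*q) (s(q) = (q² + ((q² + 277*q) + (q - q))*q) - 309 = (q² + ((q² + 277*q) + 0)*q) - 309 = (q² + (q² + 277*q)*q) - 309 = (q² + q*(q² + 277*q)) - 309 = -309 + q² + q*(q² + 277*q))
-s(C) = -(-309 + (-6)³ + 278*(-6)²) = -(-309 - 216 + 278*36) = -(-309 - 216 + 10008) = -1*9483 = -9483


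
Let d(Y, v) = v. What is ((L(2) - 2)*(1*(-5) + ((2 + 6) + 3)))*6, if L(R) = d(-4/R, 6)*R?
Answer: 360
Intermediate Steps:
L(R) = 6*R
((L(2) - 2)*(1*(-5) + ((2 + 6) + 3)))*6 = ((6*2 - 2)*(1*(-5) + ((2 + 6) + 3)))*6 = ((12 - 2)*(-5 + (8 + 3)))*6 = (10*(-5 + 11))*6 = (10*6)*6 = 60*6 = 360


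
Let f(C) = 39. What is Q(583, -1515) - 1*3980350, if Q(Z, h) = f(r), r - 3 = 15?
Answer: -3980311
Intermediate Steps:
r = 18 (r = 3 + 15 = 18)
Q(Z, h) = 39
Q(583, -1515) - 1*3980350 = 39 - 1*3980350 = 39 - 3980350 = -3980311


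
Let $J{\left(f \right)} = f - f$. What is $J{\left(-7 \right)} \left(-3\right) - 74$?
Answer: $-74$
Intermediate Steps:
$J{\left(f \right)} = 0$
$J{\left(-7 \right)} \left(-3\right) - 74 = 0 \left(-3\right) - 74 = 0 - 74 = -74$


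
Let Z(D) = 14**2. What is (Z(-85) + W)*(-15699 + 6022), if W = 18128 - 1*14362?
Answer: -38340274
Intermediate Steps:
W = 3766 (W = 18128 - 14362 = 3766)
Z(D) = 196
(Z(-85) + W)*(-15699 + 6022) = (196 + 3766)*(-15699 + 6022) = 3962*(-9677) = -38340274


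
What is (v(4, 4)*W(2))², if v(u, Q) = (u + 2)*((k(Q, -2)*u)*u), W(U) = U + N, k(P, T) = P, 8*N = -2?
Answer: 451584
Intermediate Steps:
N = -¼ (N = (⅛)*(-2) = -¼ ≈ -0.25000)
W(U) = -¼ + U (W(U) = U - ¼ = -¼ + U)
v(u, Q) = Q*u²*(2 + u) (v(u, Q) = (u + 2)*((Q*u)*u) = (2 + u)*(Q*u²) = Q*u²*(2 + u))
(v(4, 4)*W(2))² = ((4*4²*(2 + 4))*(-¼ + 2))² = ((4*16*6)*(7/4))² = (384*(7/4))² = 672² = 451584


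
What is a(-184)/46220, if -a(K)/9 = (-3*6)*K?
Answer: -7452/11555 ≈ -0.64492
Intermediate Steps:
a(K) = 162*K (a(K) = -9*(-3*6)*K = -(-162)*K = 162*K)
a(-184)/46220 = (162*(-184))/46220 = -29808*1/46220 = -7452/11555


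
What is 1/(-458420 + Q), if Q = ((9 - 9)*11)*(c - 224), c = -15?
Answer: -1/458420 ≈ -2.1814e-6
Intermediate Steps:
Q = 0 (Q = ((9 - 9)*11)*(-15 - 224) = (0*11)*(-239) = 0*(-239) = 0)
1/(-458420 + Q) = 1/(-458420 + 0) = 1/(-458420) = -1/458420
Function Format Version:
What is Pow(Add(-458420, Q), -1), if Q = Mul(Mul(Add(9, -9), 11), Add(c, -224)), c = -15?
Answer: Rational(-1, 458420) ≈ -2.1814e-6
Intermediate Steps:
Q = 0 (Q = Mul(Mul(Add(9, -9), 11), Add(-15, -224)) = Mul(Mul(0, 11), -239) = Mul(0, -239) = 0)
Pow(Add(-458420, Q), -1) = Pow(Add(-458420, 0), -1) = Pow(-458420, -1) = Rational(-1, 458420)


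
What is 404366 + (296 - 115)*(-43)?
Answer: 396583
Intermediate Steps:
404366 + (296 - 115)*(-43) = 404366 + 181*(-43) = 404366 - 7783 = 396583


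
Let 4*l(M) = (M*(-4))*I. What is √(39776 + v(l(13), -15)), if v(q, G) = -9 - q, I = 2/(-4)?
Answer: √159042/2 ≈ 199.40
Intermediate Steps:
I = -½ (I = 2*(-¼) = -½ ≈ -0.50000)
l(M) = M/2 (l(M) = ((M*(-4))*(-½))/4 = (-4*M*(-½))/4 = (2*M)/4 = M/2)
√(39776 + v(l(13), -15)) = √(39776 + (-9 - 13/2)) = √(39776 - 31/2) = √(79521/2) = √159042/2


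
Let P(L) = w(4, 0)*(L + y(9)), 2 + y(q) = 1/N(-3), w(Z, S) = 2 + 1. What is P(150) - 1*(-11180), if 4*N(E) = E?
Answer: 11620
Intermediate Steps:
w(Z, S) = 3
N(E) = E/4
y(q) = -10/3 (y(q) = -2 + 1/((¼)*(-3)) = -2 + 1/(-¾) = -2 - 4/3 = -10/3)
P(L) = -10 + 3*L (P(L) = 3*(L - 10/3) = 3*(-10/3 + L) = -10 + 3*L)
P(150) - 1*(-11180) = (-10 + 3*150) - 1*(-11180) = (-10 + 450) + 11180 = 440 + 11180 = 11620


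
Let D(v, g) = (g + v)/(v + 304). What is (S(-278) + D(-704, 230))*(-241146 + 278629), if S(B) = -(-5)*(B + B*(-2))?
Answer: 10429157471/200 ≈ 5.2146e+7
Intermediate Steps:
D(v, g) = (g + v)/(304 + v)
S(B) = -5*B (S(B) = -(-5)*(B - 2*B) = -(-5)*(-B) = -5*B)
(S(-278) + D(-704, 230))*(-241146 + 278629) = (-5*(-278) + (230 - 704)/(304 - 704))*(-241146 + 278629) = (1390 - 474/(-400))*37483 = (1390 - 1/400*(-474))*37483 = (1390 + 237/200)*37483 = (278237/200)*37483 = 10429157471/200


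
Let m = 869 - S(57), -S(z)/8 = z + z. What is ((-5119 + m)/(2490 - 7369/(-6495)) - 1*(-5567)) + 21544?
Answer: 438632103699/16179919 ≈ 27110.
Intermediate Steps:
S(z) = -16*z (S(z) = -8*(z + z) = -16*z)
m = 1781 (m = 869 - (-16)*57 = 869 - 1*(-912) = 869 + 912 = 1781)
((-5119 + m)/(2490 - 7369/(-6495)) - 1*(-5567)) + 21544 = ((-5119 + 1781)/(2490 - 7369/(-6495)) - 1*(-5567)) + 21544 = (-3338/(2490 - 7369*(-1/6495)) + 5567) + 21544 = (-3338/(2490 + 7369/6495) + 5567) + 21544 = (-3338/16179919/6495 + 5567) + 21544 = (-3338*6495/16179919 + 5567) + 21544 = (-21680310/16179919 + 5567) + 21544 = 90051928763/16179919 + 21544 = 438632103699/16179919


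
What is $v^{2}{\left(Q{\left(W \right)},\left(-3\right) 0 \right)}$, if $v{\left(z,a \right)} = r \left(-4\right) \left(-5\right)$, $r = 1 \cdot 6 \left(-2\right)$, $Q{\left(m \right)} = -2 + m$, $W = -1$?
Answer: $57600$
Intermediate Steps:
$r = -12$ ($r = 6 \left(-2\right) = -12$)
$v{\left(z,a \right)} = -240$ ($v{\left(z,a \right)} = \left(-12\right) \left(-4\right) \left(-5\right) = 48 \left(-5\right) = -240$)
$v^{2}{\left(Q{\left(W \right)},\left(-3\right) 0 \right)} = \left(-240\right)^{2} = 57600$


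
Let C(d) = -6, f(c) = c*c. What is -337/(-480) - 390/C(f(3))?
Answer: 31537/480 ≈ 65.702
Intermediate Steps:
f(c) = c²
-337/(-480) - 390/C(f(3)) = -337/(-480) - 390/(-6) = -337*(-1/480) - 390*(-⅙) = 337/480 + 65 = 31537/480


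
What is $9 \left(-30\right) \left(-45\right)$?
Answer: $12150$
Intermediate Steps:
$9 \left(-30\right) \left(-45\right) = \left(-270\right) \left(-45\right) = 12150$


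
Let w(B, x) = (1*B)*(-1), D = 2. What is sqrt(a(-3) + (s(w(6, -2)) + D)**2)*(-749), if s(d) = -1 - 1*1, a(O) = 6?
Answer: -749*sqrt(6) ≈ -1834.7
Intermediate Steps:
w(B, x) = -B (w(B, x) = B*(-1) = -B)
s(d) = -2 (s(d) = -1 - 1 = -2)
sqrt(a(-3) + (s(w(6, -2)) + D)**2)*(-749) = sqrt(6 + (-2 + 2)**2)*(-749) = sqrt(6 + 0**2)*(-749) = sqrt(6 + 0)*(-749) = sqrt(6)*(-749) = -749*sqrt(6)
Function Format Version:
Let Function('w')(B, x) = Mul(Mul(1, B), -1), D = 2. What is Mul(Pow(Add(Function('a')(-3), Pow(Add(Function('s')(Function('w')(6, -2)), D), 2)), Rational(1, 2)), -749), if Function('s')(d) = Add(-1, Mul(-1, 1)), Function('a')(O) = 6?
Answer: Mul(-749, Pow(6, Rational(1, 2))) ≈ -1834.7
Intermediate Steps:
Function('w')(B, x) = Mul(-1, B) (Function('w')(B, x) = Mul(B, -1) = Mul(-1, B))
Function('s')(d) = -2 (Function('s')(d) = Add(-1, -1) = -2)
Mul(Pow(Add(Function('a')(-3), Pow(Add(Function('s')(Function('w')(6, -2)), D), 2)), Rational(1, 2)), -749) = Mul(Pow(Add(6, Pow(Add(-2, 2), 2)), Rational(1, 2)), -749) = Mul(Pow(Add(6, Pow(0, 2)), Rational(1, 2)), -749) = Mul(Pow(Add(6, 0), Rational(1, 2)), -749) = Mul(Pow(6, Rational(1, 2)), -749) = Mul(-749, Pow(6, Rational(1, 2)))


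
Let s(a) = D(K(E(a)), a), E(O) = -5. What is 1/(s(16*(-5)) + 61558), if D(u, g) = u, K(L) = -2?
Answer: 1/61556 ≈ 1.6245e-5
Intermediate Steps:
s(a) = -2
1/(s(16*(-5)) + 61558) = 1/(-2 + 61558) = 1/61556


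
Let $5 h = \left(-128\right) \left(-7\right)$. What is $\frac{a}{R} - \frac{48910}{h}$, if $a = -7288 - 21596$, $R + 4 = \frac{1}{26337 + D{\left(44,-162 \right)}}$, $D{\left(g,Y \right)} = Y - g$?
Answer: $\frac{108451808789}{15608768} \approx 6948.1$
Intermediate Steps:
$R = - \frac{104523}{26131}$ ($R = -4 + \frac{1}{26337 - 206} = -4 + \frac{1}{26131} = - \frac{104523}{26131} \approx -4.0$)
$a = -28884$ ($a = -7288 - 21596 = -28884$)
$h = \frac{896}{5}$ ($h = \frac{\left(-128\right) \left(-7\right)}{5} = \frac{1}{5} \cdot 896 = \frac{896}{5} \approx 179.2$)
$\frac{a}{R} - \frac{48910}{h} = - \frac{28884}{- \frac{104523}{26131}} - \frac{48910}{\frac{896}{5}} = \left(-28884\right) \left(- \frac{26131}{104523}\right) - \frac{122275}{448} = \frac{251589268}{34841} - \frac{122275}{448} = \frac{108451808789}{15608768}$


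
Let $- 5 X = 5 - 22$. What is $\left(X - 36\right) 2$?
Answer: $- \frac{326}{5} \approx -65.2$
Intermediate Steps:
$X = \frac{17}{5}$ ($X = - \frac{5 - 22}{5} = \left(- \frac{1}{5}\right) \left(-17\right) = \frac{17}{5} \approx 3.4$)
$\left(X - 36\right) 2 = \left(\frac{17}{5} - 36\right) 2 = \left(- \frac{163}{5}\right) 2 = - \frac{326}{5}$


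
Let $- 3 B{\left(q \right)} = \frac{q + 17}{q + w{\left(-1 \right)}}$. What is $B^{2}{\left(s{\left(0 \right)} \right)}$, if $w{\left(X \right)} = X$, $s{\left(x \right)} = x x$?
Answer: $\frac{289}{9} \approx 32.111$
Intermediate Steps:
$s{\left(x \right)} = x^{2}$
$B{\left(q \right)} = - \frac{17 + q}{3 \left(-1 + q\right)}$ ($B{\left(q \right)} = - \frac{\left(q + 17\right) \frac{1}{q - 1}}{3} = - \frac{\left(17 + q\right) \frac{1}{-1 + q}}{3} = - \frac{\frac{1}{-1 + q} \left(17 + q\right)}{3} = - \frac{17 + q}{3 \left(-1 + q\right)}$)
$B^{2}{\left(s{\left(0 \right)} \right)} = \left(\frac{-17 - 0^{2}}{3 \left(-1 + 0^{2}\right)}\right)^{2} = \left(\frac{-17 - 0}{3 \left(-1 + 0\right)}\right)^{2} = \left(\frac{-17 + 0}{3 \left(-1\right)}\right)^{2} = \left(\frac{1}{3} \left(-1\right) \left(-17\right)\right)^{2} = \left(\frac{17}{3}\right)^{2} = \frac{289}{9}$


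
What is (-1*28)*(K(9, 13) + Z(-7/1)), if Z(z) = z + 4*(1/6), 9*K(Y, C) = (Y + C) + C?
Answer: 616/9 ≈ 68.444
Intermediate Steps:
K(Y, C) = Y/9 + 2*C/9 (K(Y, C) = ((Y + C) + C)/9 = ((C + Y) + C)/9 = (Y + 2*C)/9 = Y/9 + 2*C/9)
Z(z) = ⅔ + z (Z(z) = z + 4*(1*(⅙)) = z + 4*(⅙) = z + ⅔ = ⅔ + z)
(-1*28)*(K(9, 13) + Z(-7/1)) = (-1*28)*(((⅑)*9 + (2/9)*13) + (⅔ - 7/1)) = -28*((1 + 26/9) + (⅔ - 7*1)) = -28*(35/9 + (⅔ - 7)) = -28*(35/9 - 19/3) = -28*(-22/9) = 616/9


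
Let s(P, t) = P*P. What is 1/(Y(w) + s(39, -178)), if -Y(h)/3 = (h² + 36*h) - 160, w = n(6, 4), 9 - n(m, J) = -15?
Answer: -1/2319 ≈ -0.00043122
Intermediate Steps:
n(m, J) = 24 (n(m, J) = 9 - 1*(-15) = 9 + 15 = 24)
w = 24
s(P, t) = P²
Y(h) = 480 - 108*h - 3*h² (Y(h) = -3*((h² + 36*h) - 160) = -3*(-160 + h² + 36*h) = 480 - 108*h - 3*h²)
1/(Y(w) + s(39, -178)) = 1/((480 - 108*24 - 3*24²) + 39²) = 1/((480 - 2592 - 3*576) + 1521) = 1/((480 - 2592 - 1728) + 1521) = 1/(-3840 + 1521) = 1/(-2319) = -1/2319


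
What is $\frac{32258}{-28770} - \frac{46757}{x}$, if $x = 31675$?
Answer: $- \frac{33813872}{13018425} \approx -2.5974$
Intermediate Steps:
$\frac{32258}{-28770} - \frac{46757}{x} = \frac{32258}{-28770} - \frac{46757}{31675} = 32258 \left(- \frac{1}{28770}\right) - \frac{46757}{31675} = - \frac{16129}{14385} - \frac{46757}{31675} = - \frac{33813872}{13018425}$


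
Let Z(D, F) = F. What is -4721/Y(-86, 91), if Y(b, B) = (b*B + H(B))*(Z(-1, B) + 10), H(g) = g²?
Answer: -4721/45955 ≈ -0.10273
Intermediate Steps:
Y(b, B) = (10 + B)*(B² + B*b) (Y(b, B) = (b*B + B²)*(B + 10) = (B*b + B²)*(10 + B) = (B² + B*b)*(10 + B) = (10 + B)*(B² + B*b))
-4721/Y(-86, 91) = -4721*1/(91*(91² + 10*91 + 10*(-86) + 91*(-86))) = -4721*1/(91*(8281 + 910 - 860 - 7826)) = -4721/(91*505) = -4721/45955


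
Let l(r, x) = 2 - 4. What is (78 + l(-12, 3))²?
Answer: 5776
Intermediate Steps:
l(r, x) = -2
(78 + l(-12, 3))² = (78 - 2)² = 76² = 5776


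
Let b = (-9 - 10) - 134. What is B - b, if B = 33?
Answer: 186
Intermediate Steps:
b = -153 (b = -19 - 134 = -153)
B - b = 33 - 1*(-153) = 33 + 153 = 186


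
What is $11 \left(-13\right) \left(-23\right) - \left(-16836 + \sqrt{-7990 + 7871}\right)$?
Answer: $20125 - i \sqrt{119} \approx 20125.0 - 10.909 i$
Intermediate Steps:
$11 \left(-13\right) \left(-23\right) - \left(-16836 + \sqrt{-7990 + 7871}\right) = \left(-143\right) \left(-23\right) - \left(-16836 + \sqrt{-119}\right) = 3289 - \left(-16836 + i \sqrt{119}\right) = 3289 + \left(16836 - i \sqrt{119}\right) = 20125 - i \sqrt{119}$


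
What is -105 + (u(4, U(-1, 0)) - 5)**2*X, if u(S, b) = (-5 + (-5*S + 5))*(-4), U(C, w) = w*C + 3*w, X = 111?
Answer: 624270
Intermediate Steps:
U(C, w) = 3*w + C*w (U(C, w) = C*w + 3*w = 3*w + C*w)
u(S, b) = 20*S (u(S, b) = (-5 + (5 - 5*S))*(-4) = -5*S*(-4) = 20*S)
-105 + (u(4, U(-1, 0)) - 5)**2*X = -105 + (20*4 - 5)**2*111 = -105 + (80 - 5)**2*111 = -105 + 75**2*111 = -105 + 5625*111 = -105 + 624375 = 624270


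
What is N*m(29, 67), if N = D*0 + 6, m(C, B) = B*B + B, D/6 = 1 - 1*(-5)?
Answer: 27336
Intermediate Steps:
D = 36 (D = 6*(1 - 1*(-5)) = 6*(1 + 5) = 6*6 = 36)
m(C, B) = B + B² (m(C, B) = B² + B = B + B²)
N = 6 (N = 36*0 + 6 = 0 + 6 = 6)
N*m(29, 67) = 6*(67*(1 + 67)) = 6*(67*68) = 6*4556 = 27336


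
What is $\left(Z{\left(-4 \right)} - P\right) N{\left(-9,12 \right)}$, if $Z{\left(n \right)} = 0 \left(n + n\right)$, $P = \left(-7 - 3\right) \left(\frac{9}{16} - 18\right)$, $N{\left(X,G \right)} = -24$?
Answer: $4185$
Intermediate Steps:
$P = \frac{1395}{8}$ ($P = - 10 \left(9 \cdot \frac{1}{16} - 18\right) = - 10 \left(\frac{9}{16} - 18\right) = \left(-10\right) \left(- \frac{279}{16}\right) = \frac{1395}{8} \approx 174.38$)
$Z{\left(n \right)} = 0$ ($Z{\left(n \right)} = 0 \cdot 2 n = 0$)
$\left(Z{\left(-4 \right)} - P\right) N{\left(-9,12 \right)} = \left(0 - \frac{1395}{8}\right) \left(-24\right) = \left(- \frac{1395}{8}\right) \left(-24\right) = 4185$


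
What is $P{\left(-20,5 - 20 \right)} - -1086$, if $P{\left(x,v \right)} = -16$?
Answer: $1070$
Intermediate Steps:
$P{\left(-20,5 - 20 \right)} - -1086 = -16 - -1086 = -16 + 1086 = 1070$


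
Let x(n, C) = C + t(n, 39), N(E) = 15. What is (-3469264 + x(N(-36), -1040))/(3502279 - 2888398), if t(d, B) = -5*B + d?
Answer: -1156828/204627 ≈ -5.6534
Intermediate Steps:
t(d, B) = d - 5*B
x(n, C) = -195 + C + n (x(n, C) = C + (n - 5*39) = C + (n - 195) = C + (-195 + n) = -195 + C + n)
(-3469264 + x(N(-36), -1040))/(3502279 - 2888398) = (-3469264 + (-195 - 1040 + 15))/(3502279 - 2888398) = (-3469264 - 1220)/613881 = -3470484*1/613881 = -1156828/204627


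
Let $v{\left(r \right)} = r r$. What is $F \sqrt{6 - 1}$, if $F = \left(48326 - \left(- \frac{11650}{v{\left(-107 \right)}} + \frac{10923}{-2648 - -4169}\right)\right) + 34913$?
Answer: $\frac{483136899418 \sqrt{5}}{5804643} \approx 1.8611 \cdot 10^{5}$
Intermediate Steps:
$v{\left(r \right)} = r^{2}$
$F = \frac{483136899418}{5804643}$ ($F = \left(48326 + \left(\frac{11650}{\left(-107\right)^{2}} - \frac{10923}{-2648 - -4169}\right)\right) + 34913 = \left(48326 + \left(\frac{11650}{11449} - \frac{10923}{-2648 + 4169}\right)\right) + 34913 = \left(48326 + \left(11650 \cdot \frac{1}{11449} - \frac{10923}{1521}\right)\right) + 34913 = \left(48326 + \left(\frac{11650}{11449} - \frac{3641}{507}\right)\right) + 34913 = \left(48326 - \frac{35779259}{5804643}\right) + 34913 = \frac{280479398359}{5804643} + 34913 = \frac{483136899418}{5804643} \approx 83233.0$)
$F \sqrt{6 - 1} = \frac{483136899418 \sqrt{6 - 1}}{5804643} = \frac{483136899418 \sqrt{5}}{5804643}$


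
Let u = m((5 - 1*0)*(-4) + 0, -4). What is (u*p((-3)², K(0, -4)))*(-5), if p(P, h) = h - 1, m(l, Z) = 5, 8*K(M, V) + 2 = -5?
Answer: 375/8 ≈ 46.875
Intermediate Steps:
K(M, V) = -7/8 (K(M, V) = -¼ + (⅛)*(-5) = -¼ - 5/8 = -7/8)
u = 5
p(P, h) = -1 + h
(u*p((-3)², K(0, -4)))*(-5) = (5*(-1 - 7/8))*(-5) = (5*(-15/8))*(-5) = -75/8*(-5) = 375/8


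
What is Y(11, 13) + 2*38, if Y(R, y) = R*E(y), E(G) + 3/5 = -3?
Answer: 182/5 ≈ 36.400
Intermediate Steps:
E(G) = -18/5 (E(G) = -3/5 - 3 = -18/5)
Y(R, y) = -18*R/5 (Y(R, y) = R*(-18/5) = -18*R/5)
Y(11, 13) + 2*38 = -18/5*11 + 2*38 = -198/5 + 76 = 182/5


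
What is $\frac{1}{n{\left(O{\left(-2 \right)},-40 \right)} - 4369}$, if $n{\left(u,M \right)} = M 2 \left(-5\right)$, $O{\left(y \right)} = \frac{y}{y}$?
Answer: $- \frac{1}{3969} \approx -0.00025195$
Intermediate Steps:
$O{\left(y \right)} = 1$
$n{\left(u,M \right)} = - 10 M$ ($n{\left(u,M \right)} = 2 M \left(-5\right) = - 10 M$)
$\frac{1}{n{\left(O{\left(-2 \right)},-40 \right)} - 4369} = \frac{1}{\left(-10\right) \left(-40\right) - 4369} = \frac{1}{400 - 4369} = \frac{1}{-3969} = - \frac{1}{3969}$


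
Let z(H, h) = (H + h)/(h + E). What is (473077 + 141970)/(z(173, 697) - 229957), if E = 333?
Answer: -63349841/23685484 ≈ -2.6746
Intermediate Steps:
z(H, h) = (H + h)/(333 + h) (z(H, h) = (H + h)/(h + 333) = (H + h)/(333 + h))
(473077 + 141970)/(z(173, 697) - 229957) = (473077 + 141970)/((173 + 697)/(333 + 697) - 229957) = 615047/(870/1030 - 229957) = 615047/((1/1030)*870 - 229957) = 615047/(87/103 - 229957) = 615047/(-23685484/103) = 615047*(-103/23685484) = -63349841/23685484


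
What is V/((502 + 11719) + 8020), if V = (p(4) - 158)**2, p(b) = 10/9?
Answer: 1993744/1639521 ≈ 1.2161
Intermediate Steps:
p(b) = 10/9 (p(b) = 10*(1/9) = 10/9)
V = 1993744/81 (V = (10/9 - 158)**2 = (-1412/9)**2 = 1993744/81 ≈ 24614.)
V/((502 + 11719) + 8020) = 1993744/(81*((502 + 11719) + 8020)) = 1993744/(81*(12221 + 8020)) = (1993744/81)/20241 = (1993744/81)*(1/20241) = 1993744/1639521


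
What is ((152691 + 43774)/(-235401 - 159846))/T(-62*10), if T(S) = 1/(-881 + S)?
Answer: 294893965/395247 ≈ 746.10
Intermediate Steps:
((152691 + 43774)/(-235401 - 159846))/T(-62*10) = ((152691 + 43774)/(-235401 - 159846))/(1/(-881 - 62*10)) = (196465/(-395247))/(1/(-881 - 620)) = (196465*(-1/395247))/(1/(-1501)) = -196465/(395247*(-1/1501)) = -196465/395247*(-1501) = 294893965/395247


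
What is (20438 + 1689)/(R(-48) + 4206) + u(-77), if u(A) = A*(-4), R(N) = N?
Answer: 186113/594 ≈ 313.32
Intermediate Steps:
u(A) = -4*A
(20438 + 1689)/(R(-48) + 4206) + u(-77) = (20438 + 1689)/(-48 + 4206) - 4*(-77) = 22127/4158 + 308 = 22127*(1/4158) + 308 = 3161/594 + 308 = 186113/594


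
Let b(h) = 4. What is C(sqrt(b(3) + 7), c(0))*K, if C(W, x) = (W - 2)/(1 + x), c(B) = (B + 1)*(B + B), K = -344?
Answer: 688 - 344*sqrt(11) ≈ -452.92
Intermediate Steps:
c(B) = 2*B*(1 + B) (c(B) = (1 + B)*(2*B) = 2*B*(1 + B))
C(W, x) = (-2 + W)/(1 + x)
C(sqrt(b(3) + 7), c(0))*K = ((-2 + sqrt(4 + 7))/(1 + 2*0*(1 + 0)))*(-344) = ((-2 + sqrt(11))/(1 + 2*0*1))*(-344) = ((-2 + sqrt(11))/(1 + 0))*(-344) = ((-2 + sqrt(11))/1)*(-344) = (1*(-2 + sqrt(11)))*(-344) = (-2 + sqrt(11))*(-344) = 688 - 344*sqrt(11)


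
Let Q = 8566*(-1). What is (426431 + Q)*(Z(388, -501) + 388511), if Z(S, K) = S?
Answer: 162507280635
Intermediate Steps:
Q = -8566
(426431 + Q)*(Z(388, -501) + 388511) = (426431 - 8566)*(388 + 388511) = 417865*388899 = 162507280635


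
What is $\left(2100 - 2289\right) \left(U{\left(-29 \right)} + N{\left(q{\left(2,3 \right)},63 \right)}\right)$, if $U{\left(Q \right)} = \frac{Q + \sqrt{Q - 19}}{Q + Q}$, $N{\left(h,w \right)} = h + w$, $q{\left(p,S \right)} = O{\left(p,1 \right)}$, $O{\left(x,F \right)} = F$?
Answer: $- \frac{24381}{2} + \frac{378 i \sqrt{3}}{29} \approx -12191.0 + 22.576 i$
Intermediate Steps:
$q{\left(p,S \right)} = 1$
$U{\left(Q \right)} = \frac{Q + \sqrt{-19 + Q}}{2 Q}$
$\left(2100 - 2289\right) \left(U{\left(-29 \right)} + N{\left(q{\left(2,3 \right)},63 \right)}\right) = \left(2100 - 2289\right) \left(\frac{-29 + \sqrt{-19 - 29}}{2 \left(-29\right)} + \left(1 + 63\right)\right) = - 189 \left(\frac{1}{2} \left(- \frac{1}{29}\right) \left(-29 + \sqrt{-48}\right) + 64\right) = - 189 \left(\frac{1}{2} \left(- \frac{1}{29}\right) \left(-29 + 4 i \sqrt{3}\right) + 64\right) = - 189 \left(\left(\frac{1}{2} - \frac{2 i \sqrt{3}}{29}\right) + 64\right) = - 189 \left(\frac{129}{2} - \frac{2 i \sqrt{3}}{29}\right) = - \frac{24381}{2} + \frac{378 i \sqrt{3}}{29}$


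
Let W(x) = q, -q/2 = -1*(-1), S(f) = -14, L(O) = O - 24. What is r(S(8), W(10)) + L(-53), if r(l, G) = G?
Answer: -79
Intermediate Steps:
L(O) = -24 + O
q = -2 (q = -(-2)*(-1) = -2*1 = -2)
W(x) = -2
r(S(8), W(10)) + L(-53) = -2 + (-24 - 53) = -2 - 77 = -79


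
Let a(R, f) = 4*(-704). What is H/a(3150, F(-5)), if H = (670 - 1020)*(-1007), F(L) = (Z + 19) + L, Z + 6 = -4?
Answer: -176225/1408 ≈ -125.16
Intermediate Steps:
Z = -10 (Z = -6 - 4 = -10)
F(L) = 9 + L (F(L) = (-10 + 19) + L = 9 + L)
a(R, f) = -2816
H = 352450 (H = -350*(-1007) = 352450)
H/a(3150, F(-5)) = 352450/(-2816) = 352450*(-1/2816) = -176225/1408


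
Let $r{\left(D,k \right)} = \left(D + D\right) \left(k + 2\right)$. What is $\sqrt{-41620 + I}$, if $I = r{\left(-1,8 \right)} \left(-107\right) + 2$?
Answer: $i \sqrt{39478} \approx 198.69 i$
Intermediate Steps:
$r{\left(D,k \right)} = 2 D \left(2 + k\right)$
$I = 2142$ ($I = 2 \left(-1\right) \left(2 + 8\right) \left(-107\right) + 2 = 2 \left(-1\right) 10 \left(-107\right) + 2 = \left(-20\right) \left(-107\right) + 2 = 2140 + 2 = 2142$)
$\sqrt{-41620 + I} = \sqrt{-41620 + 2142} = \sqrt{-39478} = i \sqrt{39478}$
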